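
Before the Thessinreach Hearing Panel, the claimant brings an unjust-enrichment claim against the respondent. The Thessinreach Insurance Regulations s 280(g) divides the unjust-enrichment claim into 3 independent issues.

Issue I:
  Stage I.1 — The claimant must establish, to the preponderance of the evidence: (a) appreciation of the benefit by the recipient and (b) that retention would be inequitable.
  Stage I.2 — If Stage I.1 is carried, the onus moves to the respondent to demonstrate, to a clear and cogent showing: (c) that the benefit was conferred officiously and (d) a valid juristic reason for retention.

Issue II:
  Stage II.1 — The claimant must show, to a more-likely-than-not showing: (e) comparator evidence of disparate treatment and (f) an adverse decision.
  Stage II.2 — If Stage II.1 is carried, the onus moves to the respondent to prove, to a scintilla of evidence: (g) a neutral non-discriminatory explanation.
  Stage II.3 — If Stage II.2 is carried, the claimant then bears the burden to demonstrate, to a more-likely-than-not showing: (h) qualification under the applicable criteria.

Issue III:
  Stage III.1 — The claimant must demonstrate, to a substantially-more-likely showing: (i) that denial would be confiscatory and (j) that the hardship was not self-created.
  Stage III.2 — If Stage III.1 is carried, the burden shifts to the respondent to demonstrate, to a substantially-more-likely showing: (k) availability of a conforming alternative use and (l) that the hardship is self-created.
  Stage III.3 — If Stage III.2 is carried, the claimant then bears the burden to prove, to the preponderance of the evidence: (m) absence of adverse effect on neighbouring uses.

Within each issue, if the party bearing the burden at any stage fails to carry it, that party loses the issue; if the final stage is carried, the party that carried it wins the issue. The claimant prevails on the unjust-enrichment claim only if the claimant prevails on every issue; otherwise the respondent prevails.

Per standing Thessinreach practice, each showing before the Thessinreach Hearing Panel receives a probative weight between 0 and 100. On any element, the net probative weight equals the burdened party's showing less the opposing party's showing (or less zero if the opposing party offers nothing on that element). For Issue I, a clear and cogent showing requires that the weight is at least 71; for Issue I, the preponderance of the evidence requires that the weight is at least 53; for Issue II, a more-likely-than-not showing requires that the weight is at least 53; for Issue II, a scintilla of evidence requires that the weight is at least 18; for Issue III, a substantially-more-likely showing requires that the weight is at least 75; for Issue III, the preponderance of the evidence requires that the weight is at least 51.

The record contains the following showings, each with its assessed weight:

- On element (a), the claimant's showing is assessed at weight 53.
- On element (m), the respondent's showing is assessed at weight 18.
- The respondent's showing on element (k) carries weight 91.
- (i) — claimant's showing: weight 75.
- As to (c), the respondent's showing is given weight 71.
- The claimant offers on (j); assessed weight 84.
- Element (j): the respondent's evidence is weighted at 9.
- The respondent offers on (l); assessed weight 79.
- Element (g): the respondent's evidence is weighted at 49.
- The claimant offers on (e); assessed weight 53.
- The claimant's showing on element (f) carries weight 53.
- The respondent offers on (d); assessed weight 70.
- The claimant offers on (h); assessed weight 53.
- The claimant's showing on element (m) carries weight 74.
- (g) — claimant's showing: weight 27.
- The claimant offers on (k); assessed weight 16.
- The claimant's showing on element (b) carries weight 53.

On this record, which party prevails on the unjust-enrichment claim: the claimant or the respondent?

— Issue I —
Stage I.1 — burden on claimant; standard: the preponderance of the evidence (weight is at least 53).
    (a): 53 ≥ 53 [met]
    (b): 53 ≥ 53 [met]
  Stage I.1 is satisfied; the onus moves to the respondent.
Stage I.2 — burden on respondent; standard: a clear and cogent showing (weight is at least 71).
    (c): 71 ≥ 71 [met]
    (d): 70 < 71 [not met]
  The respondent does not carry Stage I.2.
The analysis ends at Stage I.2; the claimant prevails on this issue.
— Issue II —
At Stage II.1 the claimant must meet a more-likely-than-not showing (weight is at least 53): on (e) the weight is 53, ≥ 53, so (e) meets the standard; on (f) the weight is 53, ≥ 53, so (f) meets the standard.
  The claimant carries Stage II.1; the respondent now bears the burden.
At Stage II.2 the respondent must meet a scintilla of evidence (weight is at least 18): on (g) the weight is 49 less the opposing 27 gives net 22, which does reach 18, so (g) meets the standard.
  All elements met. The burden passes to the claimant.
At Stage II.3 the claimant must meet a more-likely-than-not showing (weight is at least 53): on (h) the weight is 53, ≥ 53, so (h) meets the standard.
  All elements met at the final stage.
Every stage carried; the claimant prevails on this issue.
— Issue III —
At Stage III.1 the claimant must meet a substantially-more-likely showing (weight is at least 75): on (i) the weight is 75, ≥ 75, so (i) meets the standard; on (j) the weight is 84 less the opposing 9 gives net 75, ≥ 75, so (j) meets the standard.
  All elements met. The burden passes to the respondent.
At Stage III.2 the respondent must meet a substantially-more-likely showing (weight is at least 75): on (k) the weight is 91 less the opposing 16 gives net 75, ≥ 75, so (k) meets the standard; on (l) the weight is 79, ≥ 75, so (l) meets the standard.
  Stage III.2 carried; the burden shifts to the claimant.
At Stage III.3 the claimant must meet the preponderance of the evidence (weight is at least 51): on (m) the weight is 74 less the opposing 18 gives net 56, ≥ 51, so (m) meets the standard.
  The claimant carries the last stage.
With every stage satisfied, the claimant prevails on this issue.
Per-issue: Issue I → claimant; Issue II → claimant; Issue III → claimant. The claimant must prevail on every issue; overall, the claimant prevails.

claimant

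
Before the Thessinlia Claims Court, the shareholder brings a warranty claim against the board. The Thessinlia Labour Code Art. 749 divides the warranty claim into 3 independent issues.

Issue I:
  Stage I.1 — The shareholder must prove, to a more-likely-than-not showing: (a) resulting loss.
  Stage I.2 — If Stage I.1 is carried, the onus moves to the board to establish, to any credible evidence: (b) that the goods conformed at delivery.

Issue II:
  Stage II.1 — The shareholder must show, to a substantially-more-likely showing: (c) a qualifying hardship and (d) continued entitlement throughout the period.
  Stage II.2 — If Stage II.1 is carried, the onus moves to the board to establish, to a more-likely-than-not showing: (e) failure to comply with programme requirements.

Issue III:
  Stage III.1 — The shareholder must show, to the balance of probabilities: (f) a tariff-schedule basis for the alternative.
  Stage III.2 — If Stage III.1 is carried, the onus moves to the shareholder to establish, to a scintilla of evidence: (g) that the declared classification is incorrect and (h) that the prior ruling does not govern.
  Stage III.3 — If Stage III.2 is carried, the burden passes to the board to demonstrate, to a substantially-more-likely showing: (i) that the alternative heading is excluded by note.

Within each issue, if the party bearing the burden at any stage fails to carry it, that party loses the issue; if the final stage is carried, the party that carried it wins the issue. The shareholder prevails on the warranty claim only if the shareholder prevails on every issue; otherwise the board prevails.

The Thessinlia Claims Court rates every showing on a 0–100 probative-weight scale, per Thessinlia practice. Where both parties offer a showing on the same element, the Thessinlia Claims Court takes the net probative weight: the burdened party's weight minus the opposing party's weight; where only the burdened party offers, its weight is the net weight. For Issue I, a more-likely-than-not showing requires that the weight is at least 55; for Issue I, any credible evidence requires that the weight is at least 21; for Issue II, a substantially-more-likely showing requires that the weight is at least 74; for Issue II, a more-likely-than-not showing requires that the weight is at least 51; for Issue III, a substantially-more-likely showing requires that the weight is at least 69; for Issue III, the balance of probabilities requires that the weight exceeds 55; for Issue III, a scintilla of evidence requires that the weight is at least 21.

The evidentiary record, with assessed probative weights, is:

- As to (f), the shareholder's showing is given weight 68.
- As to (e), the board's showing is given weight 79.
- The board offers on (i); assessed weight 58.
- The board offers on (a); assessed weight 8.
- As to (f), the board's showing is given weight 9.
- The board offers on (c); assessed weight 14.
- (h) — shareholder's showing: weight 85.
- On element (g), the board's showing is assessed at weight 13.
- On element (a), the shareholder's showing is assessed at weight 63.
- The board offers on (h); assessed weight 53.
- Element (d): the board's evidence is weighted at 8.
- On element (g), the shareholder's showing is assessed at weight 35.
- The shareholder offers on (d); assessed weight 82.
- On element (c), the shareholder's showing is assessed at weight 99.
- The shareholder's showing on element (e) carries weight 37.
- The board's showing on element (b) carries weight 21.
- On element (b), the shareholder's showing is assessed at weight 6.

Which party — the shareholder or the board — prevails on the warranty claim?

shareholder

— Issue I —
Stage I.1 (shareholder, a more-likely-than-not showing, weight is at least 55): (a) net 63−8=55 ≥ 55 — meets.
  All elements met. The burden passes to the board.
Stage I.2 (board, any credible evidence, weight is at least 21): (b) net 21−6=15 < 21 — fails.
  Stage I.2 not carried; the board fails its burden.
The analysis ends at Stage I.2; the shareholder prevails on this issue.
— Issue II —
Stage II.1 — burden on shareholder; standard: a substantially-more-likely showing (weight is at least 74).
    (c): 99 − 14 = 85 ≥ 74 [met]
    (d): 82 − 8 = 74 ≥ 74 [met]
  Stage II.1 is satisfied; the onus moves to the board.
Stage II.2 — burden on board; standard: a more-likely-than-not showing (weight is at least 51).
    (e): 79 − 37 = 42 < 51 [not met]
  Stage II.2 not carried; the board fails its burden.
The shareholder prevails on this issue.
— Issue III —
Stage III.1 — burden on shareholder; standard: the balance of probabilities (weight exceeds 55).
    (f): 68 − 9 = 59 > 55 [met]
  All elements met. The shareholder retains the burden for Stage III.2.
Stage III.2 — burden on shareholder; standard: a scintilla of evidence (weight is at least 21).
    (g): 35 − 13 = 22 ≥ 21 [met]
    (h): 85 − 53 = 32 ≥ 21 [met]
  Stage III.2 carried; the burden shifts to the board.
Stage III.3 — burden on board; standard: a substantially-more-likely showing (weight is at least 69).
    (i): 58 < 69 [not met]
  Stage III.3 not carried; the board fails its burden.
The shareholder prevails on this issue.
Per-issue: Issue I → shareholder; Issue II → shareholder; Issue III → shareholder. The shareholder must prevail on every issue; overall, the shareholder prevails.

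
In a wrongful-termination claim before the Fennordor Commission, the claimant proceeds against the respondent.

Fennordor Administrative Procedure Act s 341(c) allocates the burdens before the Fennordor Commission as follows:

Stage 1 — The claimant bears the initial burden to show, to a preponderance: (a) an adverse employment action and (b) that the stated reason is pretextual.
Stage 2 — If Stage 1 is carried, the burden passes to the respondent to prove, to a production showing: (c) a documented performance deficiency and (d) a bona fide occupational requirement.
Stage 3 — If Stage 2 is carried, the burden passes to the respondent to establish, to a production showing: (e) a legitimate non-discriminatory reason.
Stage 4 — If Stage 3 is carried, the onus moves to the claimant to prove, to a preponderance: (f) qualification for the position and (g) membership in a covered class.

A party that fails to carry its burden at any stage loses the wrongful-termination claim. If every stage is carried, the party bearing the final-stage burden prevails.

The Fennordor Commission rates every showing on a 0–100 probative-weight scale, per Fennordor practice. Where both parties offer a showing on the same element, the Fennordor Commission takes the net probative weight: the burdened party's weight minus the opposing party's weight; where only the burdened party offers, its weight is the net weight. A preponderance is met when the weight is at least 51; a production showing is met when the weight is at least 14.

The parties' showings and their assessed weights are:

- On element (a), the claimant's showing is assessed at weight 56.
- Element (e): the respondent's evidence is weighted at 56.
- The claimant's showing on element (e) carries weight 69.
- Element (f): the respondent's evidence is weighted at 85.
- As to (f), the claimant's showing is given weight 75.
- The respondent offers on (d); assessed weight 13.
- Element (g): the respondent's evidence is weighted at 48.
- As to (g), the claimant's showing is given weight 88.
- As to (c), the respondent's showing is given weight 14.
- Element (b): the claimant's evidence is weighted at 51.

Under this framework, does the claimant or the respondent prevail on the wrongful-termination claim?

Stage 1 (claimant, a preponderance, weight is at least 51): (a) 56 ≥ 51 — meets; (b) 51 ≥ 51 — meets.
  All elements met. The burden passes to the respondent.
Stage 2 (respondent, a production showing, weight is at least 14): (c) 14 ≥ 14 — meets; (d) 13 < 14 — fails.
  Stage 2 not carried; the respondent fails its burden.
So the claimant prevails.

claimant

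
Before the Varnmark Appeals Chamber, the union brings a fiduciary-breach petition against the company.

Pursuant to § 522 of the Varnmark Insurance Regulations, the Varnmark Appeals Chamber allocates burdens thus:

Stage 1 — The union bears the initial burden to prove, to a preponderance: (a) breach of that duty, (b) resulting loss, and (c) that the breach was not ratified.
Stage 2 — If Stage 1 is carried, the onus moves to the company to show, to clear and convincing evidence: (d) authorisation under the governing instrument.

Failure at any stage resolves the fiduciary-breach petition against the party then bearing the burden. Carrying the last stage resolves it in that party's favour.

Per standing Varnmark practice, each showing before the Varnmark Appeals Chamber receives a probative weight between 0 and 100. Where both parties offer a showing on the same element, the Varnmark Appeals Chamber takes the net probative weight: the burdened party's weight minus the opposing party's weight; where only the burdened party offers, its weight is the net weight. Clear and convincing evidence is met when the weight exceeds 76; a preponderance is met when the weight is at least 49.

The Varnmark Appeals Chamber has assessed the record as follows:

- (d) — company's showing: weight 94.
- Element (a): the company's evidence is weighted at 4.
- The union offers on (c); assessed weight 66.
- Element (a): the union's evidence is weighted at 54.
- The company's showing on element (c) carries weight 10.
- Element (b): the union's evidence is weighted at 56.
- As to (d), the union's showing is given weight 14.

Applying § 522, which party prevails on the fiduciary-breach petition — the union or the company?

At Stage 1 the union must meet a preponderance (weight is at least 49): on (a) the weight is 54 less the opposing 4 gives net 50, which does reach 49, so (a) meets the standard; on (b) the weight is 56, ≥ 49, so (b) meets the standard; on (c) the weight is 66 less the opposing 10 gives net 56, ≥ 49, so (c) meets the standard.
  All elements met. The burden passes to the company.
At Stage 2 the company must meet clear and convincing evidence (weight exceeds 76): on (d) the weight is 94 less the opposing 14 gives net 80, > 76, so (d) meets the standard.
  The company carries the last stage.
All stages carried — the company prevails.

company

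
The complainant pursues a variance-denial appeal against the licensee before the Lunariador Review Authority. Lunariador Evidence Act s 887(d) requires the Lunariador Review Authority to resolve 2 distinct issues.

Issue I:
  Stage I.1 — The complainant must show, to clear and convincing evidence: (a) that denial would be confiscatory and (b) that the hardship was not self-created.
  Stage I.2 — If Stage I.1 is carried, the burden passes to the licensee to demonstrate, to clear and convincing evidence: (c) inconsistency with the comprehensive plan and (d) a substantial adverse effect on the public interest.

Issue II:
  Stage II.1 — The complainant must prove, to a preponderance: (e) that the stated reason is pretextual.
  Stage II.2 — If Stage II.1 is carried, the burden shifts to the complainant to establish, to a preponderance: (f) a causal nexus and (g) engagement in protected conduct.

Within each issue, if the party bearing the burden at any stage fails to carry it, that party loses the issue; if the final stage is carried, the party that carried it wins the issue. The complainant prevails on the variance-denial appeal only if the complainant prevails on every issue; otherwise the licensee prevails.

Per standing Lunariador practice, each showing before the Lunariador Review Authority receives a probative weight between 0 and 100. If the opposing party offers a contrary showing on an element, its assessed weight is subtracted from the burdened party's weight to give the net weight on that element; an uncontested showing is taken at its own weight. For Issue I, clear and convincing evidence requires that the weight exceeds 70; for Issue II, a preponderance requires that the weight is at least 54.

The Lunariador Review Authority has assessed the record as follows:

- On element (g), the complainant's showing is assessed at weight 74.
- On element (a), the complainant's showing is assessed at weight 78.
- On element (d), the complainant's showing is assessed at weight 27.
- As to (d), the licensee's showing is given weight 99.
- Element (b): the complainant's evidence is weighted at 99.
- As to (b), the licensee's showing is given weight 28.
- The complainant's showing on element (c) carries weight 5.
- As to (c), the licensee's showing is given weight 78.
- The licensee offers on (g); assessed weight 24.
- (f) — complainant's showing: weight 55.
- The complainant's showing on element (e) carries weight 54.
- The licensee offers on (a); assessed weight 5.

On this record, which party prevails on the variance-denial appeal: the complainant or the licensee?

licensee

— Issue I —
At Stage I.1 the complainant must meet clear and convincing evidence (weight exceeds 70): on (a) the weight is 78 less the opposing 5 gives net 73, which does exceed 70, so (a) meets the standard; on (b) the weight is 99 less the opposing 28 gives net 71, > 70, so (b) meets the standard.
  Stage I.1 carried; the burden shifts to the licensee.
At Stage I.2 the licensee must meet clear and convincing evidence (weight exceeds 70): on (c) the weight is 78 less the opposing 5 gives net 73, > 70, so (c) meets the standard; on (d) the weight is 99 less the opposing 27 gives net 72, which does exceed 70, so (d) meets the standard.
  The licensee carries the last stage.
With every stage satisfied, the licensee prevails on this issue.
— Issue II —
Stage II.1 (complainant, a preponderance, weight is at least 54): (e) 54 ≥ 54 — meets.
  Stage II.1 carried; the burden remains with the complainant.
Stage II.2 (complainant, a preponderance, weight is at least 54): (f) 55 ≥ 54 — meets; (g) net 74−24=50 < 54 — fails.
  Stage II.2 not carried; the complainant fails its burden.
The analysis ends at Stage II.2; the licensee prevails on this issue.
Per-issue: Issue I → licensee; Issue II → licensee. The complainant must prevail on every issue; overall, the licensee prevails.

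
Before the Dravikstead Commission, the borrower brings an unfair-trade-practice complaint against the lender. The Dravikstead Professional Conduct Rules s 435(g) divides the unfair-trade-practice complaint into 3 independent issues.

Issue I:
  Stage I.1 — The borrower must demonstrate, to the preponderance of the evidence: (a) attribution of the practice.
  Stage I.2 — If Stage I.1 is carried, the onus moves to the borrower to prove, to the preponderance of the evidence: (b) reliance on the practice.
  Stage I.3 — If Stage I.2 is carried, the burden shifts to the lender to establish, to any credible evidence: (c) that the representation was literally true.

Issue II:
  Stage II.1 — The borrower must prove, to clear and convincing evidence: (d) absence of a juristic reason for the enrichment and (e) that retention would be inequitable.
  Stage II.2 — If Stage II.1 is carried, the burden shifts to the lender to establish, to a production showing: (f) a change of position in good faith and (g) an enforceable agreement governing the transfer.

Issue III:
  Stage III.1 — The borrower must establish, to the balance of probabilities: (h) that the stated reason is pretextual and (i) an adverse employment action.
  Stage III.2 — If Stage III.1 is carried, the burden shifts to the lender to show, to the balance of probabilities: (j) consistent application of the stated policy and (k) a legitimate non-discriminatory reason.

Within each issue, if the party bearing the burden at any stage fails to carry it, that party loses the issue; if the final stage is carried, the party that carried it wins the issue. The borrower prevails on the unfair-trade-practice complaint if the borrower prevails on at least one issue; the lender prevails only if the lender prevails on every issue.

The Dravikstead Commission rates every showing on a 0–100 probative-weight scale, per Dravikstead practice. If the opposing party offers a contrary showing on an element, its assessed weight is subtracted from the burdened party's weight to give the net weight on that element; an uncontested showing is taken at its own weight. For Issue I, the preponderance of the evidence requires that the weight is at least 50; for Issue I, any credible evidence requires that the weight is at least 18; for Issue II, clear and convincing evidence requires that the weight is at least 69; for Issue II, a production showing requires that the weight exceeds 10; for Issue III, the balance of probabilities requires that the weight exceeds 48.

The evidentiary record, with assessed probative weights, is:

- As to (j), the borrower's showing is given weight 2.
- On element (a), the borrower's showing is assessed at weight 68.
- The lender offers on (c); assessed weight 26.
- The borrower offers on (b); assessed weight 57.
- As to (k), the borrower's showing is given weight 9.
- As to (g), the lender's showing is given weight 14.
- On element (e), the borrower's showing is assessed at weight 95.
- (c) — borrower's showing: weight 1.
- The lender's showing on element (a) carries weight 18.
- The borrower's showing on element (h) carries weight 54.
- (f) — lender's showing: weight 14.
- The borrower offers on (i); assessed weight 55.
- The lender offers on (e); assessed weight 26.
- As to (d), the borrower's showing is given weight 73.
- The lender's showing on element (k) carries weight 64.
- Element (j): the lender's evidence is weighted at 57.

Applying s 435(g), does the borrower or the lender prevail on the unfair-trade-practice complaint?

lender

— Issue I —
At Stage I.1 the borrower must meet the preponderance of the evidence (weight is at least 50): on (a) the weight is 68 less the opposing 18 gives net 50, which does reach 50, so (a) meets the standard.
  Stage I.1 carried; the burden remains with the borrower.
At Stage I.2 the borrower must meet the preponderance of the evidence (weight is at least 50): on (b) the weight is 57, ≥ 50, so (b) meets the standard.
  Stage I.2 carried; the burden shifts to the lender.
At Stage I.3 the lender must meet any credible evidence (weight is at least 18): on (c) the weight is 26 less the opposing 1 gives net 25, which does reach 18, so (c) meets the standard.
  All elements met at the final stage.
Every stage carried; the lender prevails on this issue.
— Issue II —
Stage II.1 (borrower, clear and convincing evidence, weight is at least 69): (d) 73 ≥ 69 — meets; (e) net 95−26=69 ≥ 69 — meets.
  Stage II.1 is satisfied; the onus moves to the lender.
Stage II.2 (lender, a production showing, weight exceeds 10): (f) 14 > 10 — meets; (g) 14 > 10 — meets.
  All elements met at the final stage.
With every stage satisfied, the lender prevails on this issue.
— Issue III —
Stage III.1 (borrower, the balance of probabilities, weight exceeds 48): (h) 54 > 48 — meets; (i) 55 > 48 — meets.
  Stage III.1 carried; the burden shifts to the lender.
Stage III.2 (lender, the balance of probabilities, weight exceeds 48): (j) net 57−2=55 > 48 — meets; (k) net 64−9=55 > 48 — meets.
  Stage III.2 carried; the final stage is satisfied.
With every stage satisfied, the lender prevails on this issue.
Per-issue: Issue I → lender; Issue II → lender; Issue III → lender. The borrower must prevail on at least one issue; overall, the lender prevails.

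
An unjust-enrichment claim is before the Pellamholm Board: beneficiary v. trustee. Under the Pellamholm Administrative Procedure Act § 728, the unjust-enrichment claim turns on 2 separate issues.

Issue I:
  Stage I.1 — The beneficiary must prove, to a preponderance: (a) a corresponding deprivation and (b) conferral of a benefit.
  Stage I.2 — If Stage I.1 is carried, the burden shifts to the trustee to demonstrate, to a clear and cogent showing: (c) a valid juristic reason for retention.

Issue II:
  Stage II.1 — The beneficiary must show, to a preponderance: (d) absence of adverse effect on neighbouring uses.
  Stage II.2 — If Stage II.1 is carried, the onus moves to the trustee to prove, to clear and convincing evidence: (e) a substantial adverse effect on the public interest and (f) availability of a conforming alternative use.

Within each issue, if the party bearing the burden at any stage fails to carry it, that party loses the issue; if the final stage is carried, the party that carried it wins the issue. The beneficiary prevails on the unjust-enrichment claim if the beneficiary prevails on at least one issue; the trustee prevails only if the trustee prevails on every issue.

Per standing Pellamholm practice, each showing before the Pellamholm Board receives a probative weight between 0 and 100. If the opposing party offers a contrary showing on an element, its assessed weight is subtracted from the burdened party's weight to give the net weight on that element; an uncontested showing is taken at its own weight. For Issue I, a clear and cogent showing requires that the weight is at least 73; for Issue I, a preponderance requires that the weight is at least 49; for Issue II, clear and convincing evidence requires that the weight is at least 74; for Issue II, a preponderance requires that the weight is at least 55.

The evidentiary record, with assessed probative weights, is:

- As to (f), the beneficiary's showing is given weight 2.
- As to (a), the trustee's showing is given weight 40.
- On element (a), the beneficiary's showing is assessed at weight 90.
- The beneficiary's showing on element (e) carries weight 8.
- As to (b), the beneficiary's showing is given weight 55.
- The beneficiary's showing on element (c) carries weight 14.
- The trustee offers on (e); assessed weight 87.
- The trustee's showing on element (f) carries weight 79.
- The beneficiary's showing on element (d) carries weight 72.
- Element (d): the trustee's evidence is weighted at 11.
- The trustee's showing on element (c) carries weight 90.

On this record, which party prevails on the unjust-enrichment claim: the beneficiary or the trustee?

— Issue I —
At Stage I.1 the beneficiary must meet a preponderance (weight is at least 49): on (a) the weight is 90 less the opposing 40 gives net 50, ≥ 49, so (a) meets the standard; on (b) the weight is 55, which does reach 49, so (b) meets the standard.
  The beneficiary carries Stage I.1; the trustee now bears the burden.
At Stage I.2 the trustee must meet a clear and cogent showing (weight is at least 73): on (c) the weight is 90 less the opposing 14 gives net 76, which does reach 73, so (c) meets the standard.
  The trustee carries the last stage.
With every stage satisfied, the trustee prevails on this issue.
— Issue II —
Stage II.1 — burden on beneficiary; standard: a preponderance (weight is at least 55).
    (d): 72 − 11 = 61 ≥ 55 [met]
  All elements met. The burden passes to the trustee.
Stage II.2 — burden on trustee; standard: clear and convincing evidence (weight is at least 74).
    (e): 87 − 8 = 79 ≥ 74 [met]
    (f): 79 − 2 = 77 ≥ 74 [met]
  All elements met at the final stage.
Every stage carried; the trustee prevails on this issue.
Per-issue: Issue I → trustee; Issue II → trustee. The beneficiary must prevail on at least one issue; overall, the trustee prevails.

trustee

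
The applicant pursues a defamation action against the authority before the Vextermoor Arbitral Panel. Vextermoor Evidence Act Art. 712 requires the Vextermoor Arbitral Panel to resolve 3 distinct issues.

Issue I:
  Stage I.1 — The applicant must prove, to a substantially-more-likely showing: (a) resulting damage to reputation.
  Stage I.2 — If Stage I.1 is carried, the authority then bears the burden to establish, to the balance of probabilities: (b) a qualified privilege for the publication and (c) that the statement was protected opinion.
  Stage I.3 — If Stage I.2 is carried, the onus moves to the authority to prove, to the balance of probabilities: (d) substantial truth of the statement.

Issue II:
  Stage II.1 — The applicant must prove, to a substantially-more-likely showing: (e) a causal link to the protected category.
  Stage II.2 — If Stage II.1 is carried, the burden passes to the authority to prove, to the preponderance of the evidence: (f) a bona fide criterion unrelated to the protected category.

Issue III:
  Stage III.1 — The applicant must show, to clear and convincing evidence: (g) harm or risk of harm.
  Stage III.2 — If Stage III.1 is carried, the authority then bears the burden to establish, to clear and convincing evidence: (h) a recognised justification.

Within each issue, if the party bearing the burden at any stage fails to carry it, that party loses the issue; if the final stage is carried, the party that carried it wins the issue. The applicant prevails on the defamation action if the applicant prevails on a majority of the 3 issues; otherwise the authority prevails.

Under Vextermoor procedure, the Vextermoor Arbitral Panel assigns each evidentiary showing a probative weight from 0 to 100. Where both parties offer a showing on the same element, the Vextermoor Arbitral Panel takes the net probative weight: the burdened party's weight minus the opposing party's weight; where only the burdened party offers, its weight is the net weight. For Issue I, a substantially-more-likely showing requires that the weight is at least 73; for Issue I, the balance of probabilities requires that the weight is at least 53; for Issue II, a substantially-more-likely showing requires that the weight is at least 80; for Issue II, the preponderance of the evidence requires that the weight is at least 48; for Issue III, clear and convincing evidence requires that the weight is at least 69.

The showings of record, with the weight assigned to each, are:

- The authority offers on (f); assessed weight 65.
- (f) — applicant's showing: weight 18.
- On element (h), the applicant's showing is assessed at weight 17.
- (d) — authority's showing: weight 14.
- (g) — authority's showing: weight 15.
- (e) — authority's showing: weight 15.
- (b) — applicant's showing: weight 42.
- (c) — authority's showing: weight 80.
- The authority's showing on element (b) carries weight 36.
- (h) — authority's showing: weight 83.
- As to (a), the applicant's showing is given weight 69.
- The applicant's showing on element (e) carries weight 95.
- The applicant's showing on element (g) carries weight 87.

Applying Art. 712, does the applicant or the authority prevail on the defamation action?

— Issue I —
Stage I.1 — burden on applicant; standard: a substantially-more-likely showing (weight is at least 73).
    (a): 69 < 73 [not met]
  Not every element is met, so the applicant fails to carry Stage I.1.
So the authority prevails on this issue.
— Issue II —
At Stage II.1 the applicant must meet a substantially-more-likely showing (weight is at least 80): on (e) the weight is 95 less the opposing 15 gives net 80, which does reach 80, so (e) meets the standard.
  All elements met. The burden passes to the authority.
At Stage II.2 the authority must meet the preponderance of the evidence (weight is at least 48): on (f) the weight is 65 less the opposing 18 gives net 47, < 48, so (f) does not meet the standard.
  Not every element is met, so the authority fails to carry Stage II.2.
The applicant prevails on this issue.
— Issue III —
Stage III.1 — burden on applicant; standard: clear and convincing evidence (weight is at least 69).
    (g): 87 − 15 = 72 ≥ 69 [met]
  All elements met. The burden passes to the authority.
Stage III.2 — burden on authority; standard: clear and convincing evidence (weight is at least 69).
    (h): 83 − 17 = 66 < 69 [not met]
  Not every element is met, so the authority fails to carry Stage III.2.
The applicant prevails on this issue.
Per-issue: Issue I → authority; Issue II → applicant; Issue III → applicant. The applicant must prevail on a majority of issues; overall, the applicant prevails.

applicant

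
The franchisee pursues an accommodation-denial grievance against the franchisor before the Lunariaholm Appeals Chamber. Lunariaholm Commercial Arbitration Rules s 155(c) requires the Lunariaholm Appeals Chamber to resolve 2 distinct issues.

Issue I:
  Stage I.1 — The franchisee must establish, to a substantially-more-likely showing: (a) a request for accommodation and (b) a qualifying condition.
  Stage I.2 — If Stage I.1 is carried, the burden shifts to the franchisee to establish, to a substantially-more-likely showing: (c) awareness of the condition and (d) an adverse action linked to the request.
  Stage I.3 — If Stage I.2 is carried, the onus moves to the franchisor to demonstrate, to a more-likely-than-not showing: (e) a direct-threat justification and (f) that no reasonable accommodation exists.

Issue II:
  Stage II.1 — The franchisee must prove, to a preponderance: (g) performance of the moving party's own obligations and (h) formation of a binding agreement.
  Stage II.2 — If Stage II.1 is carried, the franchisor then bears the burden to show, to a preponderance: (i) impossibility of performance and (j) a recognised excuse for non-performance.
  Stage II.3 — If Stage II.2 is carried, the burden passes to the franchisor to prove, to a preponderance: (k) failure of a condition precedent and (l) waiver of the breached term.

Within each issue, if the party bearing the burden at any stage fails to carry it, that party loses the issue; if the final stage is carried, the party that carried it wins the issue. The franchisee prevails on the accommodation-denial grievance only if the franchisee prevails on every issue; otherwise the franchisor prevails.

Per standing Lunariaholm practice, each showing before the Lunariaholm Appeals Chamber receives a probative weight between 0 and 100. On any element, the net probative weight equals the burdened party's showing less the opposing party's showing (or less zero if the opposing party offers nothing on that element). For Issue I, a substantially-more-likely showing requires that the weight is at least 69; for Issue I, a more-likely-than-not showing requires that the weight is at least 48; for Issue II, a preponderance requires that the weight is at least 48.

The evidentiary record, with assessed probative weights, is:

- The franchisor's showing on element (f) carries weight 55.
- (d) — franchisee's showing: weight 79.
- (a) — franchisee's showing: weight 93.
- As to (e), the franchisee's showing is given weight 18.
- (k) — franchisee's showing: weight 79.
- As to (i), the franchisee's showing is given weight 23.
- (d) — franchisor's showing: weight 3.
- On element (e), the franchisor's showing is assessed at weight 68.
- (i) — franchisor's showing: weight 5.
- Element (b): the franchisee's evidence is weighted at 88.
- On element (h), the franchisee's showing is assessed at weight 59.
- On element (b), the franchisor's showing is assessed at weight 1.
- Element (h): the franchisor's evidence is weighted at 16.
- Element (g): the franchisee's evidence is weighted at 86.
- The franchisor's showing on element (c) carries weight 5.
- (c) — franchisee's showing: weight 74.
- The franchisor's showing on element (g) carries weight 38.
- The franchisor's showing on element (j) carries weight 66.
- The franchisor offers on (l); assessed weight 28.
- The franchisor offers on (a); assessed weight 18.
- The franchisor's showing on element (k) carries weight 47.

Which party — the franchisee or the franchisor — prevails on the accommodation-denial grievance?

— Issue I —
At Stage I.1 the franchisee must meet a substantially-more-likely showing (weight is at least 69): on (a) the weight is 93 less the opposing 18 gives net 75, which does reach 69, so (a) meets the standard; on (b) the weight is 88 less the opposing 1 gives net 87, ≥ 69, so (b) meets the standard.
  Stage I.1 is satisfied; the franchisee continues to bear the burden.
At Stage I.2 the franchisee must meet a substantially-more-likely showing (weight is at least 69): on (c) the weight is 74 less the opposing 5 gives net 69, which does reach 69, so (c) meets the standard; on (d) the weight is 79 less the opposing 3 gives net 76, which does reach 69, so (d) meets the standard.
  Stage I.2 is satisfied; the onus moves to the franchisor.
At Stage I.3 the franchisor must meet a more-likely-than-not showing (weight is at least 48): on (e) the weight is 68 less the opposing 18 gives net 50, ≥ 48, so (e) meets the standard; on (f) the weight is 55, ≥ 48, so (f) meets the standard.
  Stage I.3 carried; the final stage is satisfied.
All stages carried — the franchisor prevails on this issue.
— Issue II —
At Stage II.1 the franchisee must meet a preponderance (weight is at least 48): on (g) the weight is 86 less the opposing 38 gives net 48, ≥ 48, so (g) meets the standard; on (h) the weight is 59 less the opposing 16 gives net 43, which does not reach 48, so (h) does not meet the standard.
  Stage II.1 not carried; the franchisee fails its burden.
The franchisor prevails on this issue.
Per-issue: Issue I → franchisor; Issue II → franchisor. The franchisee must prevail on every issue; overall, the franchisor prevails.

franchisor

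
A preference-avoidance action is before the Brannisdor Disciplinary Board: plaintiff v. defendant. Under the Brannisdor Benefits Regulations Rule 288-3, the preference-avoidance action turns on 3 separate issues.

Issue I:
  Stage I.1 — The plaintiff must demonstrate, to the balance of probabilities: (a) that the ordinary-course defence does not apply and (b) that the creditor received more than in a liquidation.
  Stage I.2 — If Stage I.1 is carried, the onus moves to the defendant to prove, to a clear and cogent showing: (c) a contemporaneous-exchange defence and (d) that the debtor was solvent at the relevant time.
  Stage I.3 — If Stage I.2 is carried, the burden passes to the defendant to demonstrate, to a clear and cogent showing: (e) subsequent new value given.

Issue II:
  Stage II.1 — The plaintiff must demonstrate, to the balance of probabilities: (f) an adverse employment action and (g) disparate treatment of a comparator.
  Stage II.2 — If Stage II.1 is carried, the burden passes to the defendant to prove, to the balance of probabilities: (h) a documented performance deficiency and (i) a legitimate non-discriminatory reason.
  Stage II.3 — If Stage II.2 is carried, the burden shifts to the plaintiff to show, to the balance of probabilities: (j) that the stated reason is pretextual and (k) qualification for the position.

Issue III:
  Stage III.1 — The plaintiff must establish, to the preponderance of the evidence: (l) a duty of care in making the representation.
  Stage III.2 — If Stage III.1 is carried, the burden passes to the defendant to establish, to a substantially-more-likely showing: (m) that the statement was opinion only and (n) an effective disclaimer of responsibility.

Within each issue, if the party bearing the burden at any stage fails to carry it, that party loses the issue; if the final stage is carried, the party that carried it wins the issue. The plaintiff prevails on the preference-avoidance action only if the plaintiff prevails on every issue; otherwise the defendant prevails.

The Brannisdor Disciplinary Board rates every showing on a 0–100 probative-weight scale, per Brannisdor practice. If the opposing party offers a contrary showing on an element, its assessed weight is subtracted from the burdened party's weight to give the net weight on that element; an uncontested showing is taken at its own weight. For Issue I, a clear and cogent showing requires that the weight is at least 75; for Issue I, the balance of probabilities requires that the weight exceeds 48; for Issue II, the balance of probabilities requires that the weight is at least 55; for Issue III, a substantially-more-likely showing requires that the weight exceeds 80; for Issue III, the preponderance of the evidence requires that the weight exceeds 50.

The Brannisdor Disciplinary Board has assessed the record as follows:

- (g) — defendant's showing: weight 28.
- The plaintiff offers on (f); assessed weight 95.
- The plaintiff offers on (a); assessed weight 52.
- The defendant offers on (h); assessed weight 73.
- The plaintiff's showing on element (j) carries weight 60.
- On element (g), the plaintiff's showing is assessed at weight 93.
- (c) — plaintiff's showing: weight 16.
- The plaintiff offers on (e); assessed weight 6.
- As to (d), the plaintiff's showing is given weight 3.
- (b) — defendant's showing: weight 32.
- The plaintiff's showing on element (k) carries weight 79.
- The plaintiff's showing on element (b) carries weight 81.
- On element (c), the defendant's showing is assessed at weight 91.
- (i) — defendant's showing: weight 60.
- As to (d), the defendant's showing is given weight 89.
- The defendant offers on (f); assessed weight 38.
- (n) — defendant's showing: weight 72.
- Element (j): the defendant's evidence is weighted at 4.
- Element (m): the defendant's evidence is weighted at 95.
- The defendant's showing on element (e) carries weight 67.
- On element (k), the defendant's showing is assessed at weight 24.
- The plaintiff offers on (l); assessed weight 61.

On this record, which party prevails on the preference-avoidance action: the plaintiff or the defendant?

plaintiff

— Issue I —
Stage I.1 (plaintiff, the balance of probabilities, weight exceeds 48): (a) 52 > 48 — meets; (b) net 81−32=49 > 48 — meets.
  All elements met. The burden passes to the defendant.
Stage I.2 (defendant, a clear and cogent showing, weight is at least 75): (c) net 91−16=75 ≥ 75 — meets; (d) net 89−3=86 ≥ 75 — meets.
  Stage I.2 is satisfied; the defendant continues to bear the burden.
Stage I.3 (defendant, a clear and cogent showing, weight is at least 75): (e) net 67−6=61 < 75 — fails.
  Stage I.3 not carried; the defendant fails its burden.
So the plaintiff prevails on this issue.
— Issue II —
At Stage II.1 the plaintiff must meet the balance of probabilities (weight is at least 55): on (f) the weight is 95 less the opposing 38 gives net 57, which does reach 55, so (f) meets the standard; on (g) the weight is 93 less the opposing 28 gives net 65, which does reach 55, so (g) meets the standard.
  Stage II.1 carried; the burden shifts to the defendant.
At Stage II.2 the defendant must meet the balance of probabilities (weight is at least 55): on (h) the weight is 73, ≥ 55, so (h) meets the standard; on (i) the weight is 60, which does reach 55, so (i) meets the standard.
  The defendant carries Stage II.2; the plaintiff now bears the burden.
At Stage II.3 the plaintiff must meet the balance of probabilities (weight is at least 55): on (j) the weight is 60 less the opposing 4 gives net 56, ≥ 55, so (j) meets the standard; on (k) the weight is 79 less the opposing 24 gives net 55, which does reach 55, so (k) meets the standard.
  Stage II.3 carried; the final stage is satisfied.
With every stage satisfied, the plaintiff prevails on this issue.
— Issue III —
Stage III.1 (plaintiff, the preponderance of the evidence, weight exceeds 50): (l) 61 > 50 — meets.
  Stage III.1 is satisfied; the onus moves to the defendant.
Stage III.2 (defendant, a substantially-more-likely showing, weight exceeds 80): (m) 95 > 80 — meets; (n) 72 ≤ 80 — fails.
  The defendant does not carry Stage III.2.
The plaintiff prevails on this issue.
Per-issue: Issue I → plaintiff; Issue II → plaintiff; Issue III → plaintiff. The plaintiff must prevail on every issue; overall, the plaintiff prevails.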